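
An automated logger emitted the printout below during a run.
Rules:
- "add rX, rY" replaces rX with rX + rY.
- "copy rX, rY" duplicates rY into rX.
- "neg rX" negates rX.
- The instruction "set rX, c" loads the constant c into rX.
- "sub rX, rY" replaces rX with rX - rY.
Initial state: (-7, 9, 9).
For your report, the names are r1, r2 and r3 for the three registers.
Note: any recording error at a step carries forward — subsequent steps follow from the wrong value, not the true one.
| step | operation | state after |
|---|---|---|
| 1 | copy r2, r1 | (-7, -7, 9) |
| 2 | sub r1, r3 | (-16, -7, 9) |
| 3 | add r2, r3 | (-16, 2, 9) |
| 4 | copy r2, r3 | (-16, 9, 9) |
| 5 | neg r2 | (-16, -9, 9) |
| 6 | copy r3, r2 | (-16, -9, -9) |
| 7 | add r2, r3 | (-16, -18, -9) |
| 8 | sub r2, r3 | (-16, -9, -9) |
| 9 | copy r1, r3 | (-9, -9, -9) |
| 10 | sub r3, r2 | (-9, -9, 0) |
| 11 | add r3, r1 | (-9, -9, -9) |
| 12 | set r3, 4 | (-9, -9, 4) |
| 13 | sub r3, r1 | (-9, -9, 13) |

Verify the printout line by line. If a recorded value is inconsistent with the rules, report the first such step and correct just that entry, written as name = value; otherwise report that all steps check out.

no error

Step 1: r2 = -7 — same as recorded.
Step 2: r1 = -7 - 9 = -16 — verified.
Step 3: r2 = -7 + 9 = 2 — agrees with the printout.
Step 4: r2 = 9 — matches.
Step 5: r2 = -(9) = -9 — consistent with the printout.
Step 6: r3 = -9 — checks out.
Step 7: r2 = -9 + -9 = -18 — checks out.
Step 8: r2 = -18 - -9 = -9 — checks out.
Step 9: r1 = -9 — agrees with the printout.
Step 10: r3 = -9 - -9 = 0 — exactly as logged.
Step 11: r3 = 0 + -9 = -9 — matches.
Step 12: r3 = 4 — same as recorded.
Step 13: r3 = 4 - -9 = 13 — consistent with the printout.
No step deviates from the rules.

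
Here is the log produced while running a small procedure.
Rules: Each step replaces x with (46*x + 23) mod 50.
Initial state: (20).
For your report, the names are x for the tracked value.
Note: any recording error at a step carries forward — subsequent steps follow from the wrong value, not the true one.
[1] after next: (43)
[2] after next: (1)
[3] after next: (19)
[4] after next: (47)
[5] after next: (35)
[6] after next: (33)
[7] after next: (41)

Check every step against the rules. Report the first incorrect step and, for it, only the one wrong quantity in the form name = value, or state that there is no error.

no error

step 1: x = (46*20 + 23) mod 50 = 43 -> verified
step 2: x = (46*43 + 23) mod 50 = 1 -> checks out
step 3: x = (46*1 + 23) mod 50 = 19 -> no discrepancy
step 4: x = (46*19 + 23) mod 50 = 47 -> no discrepancy
step 5: x = (46*47 + 23) mod 50 = 35 -> matches
step 6: x = (46*35 + 23) mod 50 = 33 -> exactly as logged
step 7: x = (46*33 + 23) mod 50 = 41 -> checks out
All steps check out; nothing to correct.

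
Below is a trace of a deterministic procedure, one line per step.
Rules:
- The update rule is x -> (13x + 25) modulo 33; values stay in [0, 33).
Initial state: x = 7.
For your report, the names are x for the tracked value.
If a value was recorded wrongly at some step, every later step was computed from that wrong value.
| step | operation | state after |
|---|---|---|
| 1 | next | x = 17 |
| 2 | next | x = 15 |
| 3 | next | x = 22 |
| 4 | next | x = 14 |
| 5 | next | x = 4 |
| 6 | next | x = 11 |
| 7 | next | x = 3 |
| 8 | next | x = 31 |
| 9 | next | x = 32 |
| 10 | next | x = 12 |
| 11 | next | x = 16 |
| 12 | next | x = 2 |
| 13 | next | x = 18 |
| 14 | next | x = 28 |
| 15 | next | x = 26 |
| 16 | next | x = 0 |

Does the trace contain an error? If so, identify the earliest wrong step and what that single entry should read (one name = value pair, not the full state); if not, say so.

step 1: x = (13*7 + 25) mod 33 = 17 -> no discrepancy
step 2: x = (13*17 + 25) mod 33 = 15 -> exactly as logged
step 3: x = (13*15 + 25) mod 33 = 22 -> agrees with the trace
step 4: x = (13*22 + 25) mod 33 = 14 -> checks out
step 5: x = (13*14 + 25) mod 33 = 9 -> the trace disagrees here
So the first discrepancy is step 5, where the right value is x = 9.

step 5, x = 9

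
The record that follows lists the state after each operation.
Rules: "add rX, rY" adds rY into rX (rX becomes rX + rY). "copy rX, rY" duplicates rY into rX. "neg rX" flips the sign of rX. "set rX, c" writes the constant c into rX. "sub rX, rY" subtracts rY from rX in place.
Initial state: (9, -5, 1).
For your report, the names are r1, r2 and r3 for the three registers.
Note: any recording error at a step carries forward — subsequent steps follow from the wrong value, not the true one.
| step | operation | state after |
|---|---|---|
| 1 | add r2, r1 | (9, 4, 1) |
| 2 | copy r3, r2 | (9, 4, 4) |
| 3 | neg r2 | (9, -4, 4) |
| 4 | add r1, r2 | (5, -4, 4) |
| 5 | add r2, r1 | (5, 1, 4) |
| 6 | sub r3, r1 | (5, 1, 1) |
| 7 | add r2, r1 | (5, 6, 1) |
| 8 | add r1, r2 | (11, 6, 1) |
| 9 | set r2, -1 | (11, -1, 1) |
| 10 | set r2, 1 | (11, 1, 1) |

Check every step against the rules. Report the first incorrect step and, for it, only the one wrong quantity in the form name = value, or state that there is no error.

step 6, r3 = -1

1. r2 = -5 + 9 = 4 (consistent with the record)
2. r3 = 4 (agrees with the record)
3. r2 = -(4) = -4 (exactly as logged)
4. r1 = 9 + -4 = 5 (exactly as logged)
5. r2 = -4 + 5 = 1 (agrees with the record)
6. r3 = 4 - 5 = -1 (the entry is off here)
So the first discrepancy is step 6, where the right value is r3 = -1.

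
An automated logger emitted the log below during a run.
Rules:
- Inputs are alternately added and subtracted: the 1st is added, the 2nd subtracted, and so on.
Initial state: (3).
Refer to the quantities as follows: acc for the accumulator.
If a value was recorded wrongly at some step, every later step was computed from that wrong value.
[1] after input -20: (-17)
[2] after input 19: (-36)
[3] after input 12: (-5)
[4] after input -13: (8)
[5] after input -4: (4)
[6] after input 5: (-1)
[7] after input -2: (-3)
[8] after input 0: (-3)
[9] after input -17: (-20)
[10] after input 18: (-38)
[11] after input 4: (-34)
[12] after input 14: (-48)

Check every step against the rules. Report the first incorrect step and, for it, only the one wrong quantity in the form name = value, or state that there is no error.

1. acc = 3 + -20 = -17 (agrees with the log)
2. acc = -17 - 19 = -36 (verified)
3. acc = -36 + 12 = -24 (the log disagrees here)
The earliest wrong entry is at step 3: it should read acc = -24.

step 3, acc = -24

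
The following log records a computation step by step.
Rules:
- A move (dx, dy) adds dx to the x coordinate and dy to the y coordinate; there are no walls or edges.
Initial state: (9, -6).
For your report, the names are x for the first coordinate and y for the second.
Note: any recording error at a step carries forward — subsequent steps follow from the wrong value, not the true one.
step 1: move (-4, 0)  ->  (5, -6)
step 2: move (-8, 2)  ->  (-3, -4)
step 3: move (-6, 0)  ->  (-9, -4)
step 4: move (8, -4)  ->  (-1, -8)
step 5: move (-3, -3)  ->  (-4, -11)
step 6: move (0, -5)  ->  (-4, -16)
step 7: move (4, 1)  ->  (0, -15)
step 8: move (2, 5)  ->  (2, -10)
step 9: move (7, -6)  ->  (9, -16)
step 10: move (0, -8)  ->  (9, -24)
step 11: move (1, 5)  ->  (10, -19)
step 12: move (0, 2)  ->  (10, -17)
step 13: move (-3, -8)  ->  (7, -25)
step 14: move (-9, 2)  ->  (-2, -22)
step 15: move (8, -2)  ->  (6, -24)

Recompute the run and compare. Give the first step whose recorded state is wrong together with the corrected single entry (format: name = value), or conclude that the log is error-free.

Step 1: x = 9 + (-4) = 5, y = -6 + (0) = -6 — matches.
Step 2: x = 5 + (-8) = -3, y = -6 + (2) = -4 — confirmed correct.
Step 3: x = -3 + (-6) = -9, y = -4 + (0) = -4 — agrees with the log.
Step 4: x = -9 + (8) = -1, y = -4 + (-4) = -8 — verified.
Step 5: x = -1 + (-3) = -4, y = -8 + (-3) = -11 — exactly as logged.
Step 6: x = -4 + (0) = -4, y = -11 + (-5) = -16 — agrees with the log.
Step 7: x = -4 + (4) = 0, y = -16 + (1) = -15 — exactly as logged.
Step 8: x = 0 + (2) = 2, y = -15 + (5) = -10 — same as recorded.
Step 9: x = 2 + (7) = 9, y = -10 + (-6) = -16 — matches.
Step 10: x = 9 + (0) = 9, y = -16 + (-8) = -24 — same as recorded.
Step 11: x = 9 + (1) = 10, y = -24 + (5) = -19 — same as recorded.
Step 12: x = 10 + (0) = 10, y = -19 + (2) = -17 — same as recorded.
Step 13: x = 10 + (-3) = 7, y = -17 + (-8) = -25 — confirmed correct.
Step 14: x = 7 + (-9) = -2, y = -25 + (2) = -23 — first mismatch against the log.
First deviation found at step 14; the corrected entry is y = -23.

step 14, y = -23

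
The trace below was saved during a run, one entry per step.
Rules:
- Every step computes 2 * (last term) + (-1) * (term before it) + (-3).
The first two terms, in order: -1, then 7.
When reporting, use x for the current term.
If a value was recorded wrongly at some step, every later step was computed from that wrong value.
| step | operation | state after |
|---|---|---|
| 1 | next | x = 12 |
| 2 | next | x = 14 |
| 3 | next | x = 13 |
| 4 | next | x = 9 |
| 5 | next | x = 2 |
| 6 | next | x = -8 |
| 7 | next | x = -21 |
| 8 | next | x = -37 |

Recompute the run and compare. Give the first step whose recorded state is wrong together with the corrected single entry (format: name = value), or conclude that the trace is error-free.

no error

1. x = 2*(7) + (-1)*(-1) + (-3) = 12 (agrees with the trace)
2. x = 2*(12) + (-1)*(7) + (-3) = 14 (consistent with the trace)
3. x = 2*(14) + (-1)*(12) + (-3) = 13 (same as recorded)
4. x = 2*(13) + (-1)*(14) + (-3) = 9 (verified)
5. x = 2*(9) + (-1)*(13) + (-3) = 2 (confirmed correct)
6. x = 2*(2) + (-1)*(9) + (-3) = -8 (confirmed correct)
7. x = 2*(-8) + (-1)*(2) + (-3) = -21 (consistent with the trace)
8. x = 2*(-21) + (-1)*(-8) + (-3) = -37 (no discrepancy)
All steps check out; nothing to correct.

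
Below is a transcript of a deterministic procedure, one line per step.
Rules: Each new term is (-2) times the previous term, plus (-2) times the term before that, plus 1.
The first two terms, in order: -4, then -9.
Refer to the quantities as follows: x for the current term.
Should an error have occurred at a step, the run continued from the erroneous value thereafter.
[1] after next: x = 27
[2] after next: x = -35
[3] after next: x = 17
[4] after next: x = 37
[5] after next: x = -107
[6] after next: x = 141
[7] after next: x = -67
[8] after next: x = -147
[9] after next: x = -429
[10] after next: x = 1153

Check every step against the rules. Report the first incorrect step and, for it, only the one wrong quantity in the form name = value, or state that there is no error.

step 1: x = -2*(-9) + (-2)*(-4) + (1) = 27 -> verified
step 2: x = -2*(27) + (-2)*(-9) + (1) = -35 -> consistent with the transcript
step 3: x = -2*(-35) + (-2)*(27) + (1) = 17 -> verified
step 4: x = -2*(17) + (-2)*(-35) + (1) = 37 -> no discrepancy
step 5: x = -2*(37) + (-2)*(17) + (1) = -107 -> same as recorded
step 6: x = -2*(-107) + (-2)*(37) + (1) = 141 -> agrees with the transcript
step 7: x = -2*(141) + (-2)*(-107) + (1) = -67 -> consistent with the transcript
step 8: x = -2*(-67) + (-2)*(141) + (1) = -147 -> verified
step 9: x = -2*(-147) + (-2)*(-67) + (1) = 429 -> a discrepancy with the transcript
Step 9 is the first one off; corrected, x = 429.

step 9, x = 429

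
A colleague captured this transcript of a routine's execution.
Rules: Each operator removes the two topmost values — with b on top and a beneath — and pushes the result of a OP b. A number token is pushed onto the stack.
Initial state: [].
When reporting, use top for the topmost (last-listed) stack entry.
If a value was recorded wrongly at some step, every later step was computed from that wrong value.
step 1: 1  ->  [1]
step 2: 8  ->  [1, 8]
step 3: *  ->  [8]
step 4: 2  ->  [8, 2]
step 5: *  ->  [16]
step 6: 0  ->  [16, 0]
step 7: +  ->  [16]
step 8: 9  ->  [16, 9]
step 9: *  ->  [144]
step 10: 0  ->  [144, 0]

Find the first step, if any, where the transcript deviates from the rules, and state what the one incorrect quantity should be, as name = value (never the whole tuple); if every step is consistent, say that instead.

no error

Step 1: push 1: top = 1 — consistent with the transcript.
Step 2: push 8: top = 8 — matches.
Step 3: 1 * 8 = 8 — confirmed correct.
Step 4: push 2: top = 2 — verified.
Step 5: 8 * 2 = 16 — no discrepancy.
Step 6: push 0: top = 0 — in agreement.
Step 7: 16 + 0 = 16 — agrees with the transcript.
Step 8: push 9: top = 9 — same as recorded.
Step 9: 16 * 9 = 144 — confirmed correct.
Step 10: push 0: top = 0 — no discrepancy.
The recomputation confirms every line.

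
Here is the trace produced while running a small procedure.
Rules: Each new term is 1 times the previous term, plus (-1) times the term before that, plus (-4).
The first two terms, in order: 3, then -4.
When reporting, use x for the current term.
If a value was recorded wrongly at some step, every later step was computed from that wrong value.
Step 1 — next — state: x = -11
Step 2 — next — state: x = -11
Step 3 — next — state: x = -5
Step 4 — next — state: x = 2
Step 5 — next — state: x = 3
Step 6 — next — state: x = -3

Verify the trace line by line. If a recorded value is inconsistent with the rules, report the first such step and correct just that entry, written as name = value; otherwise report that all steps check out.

Recomputing the run from the initial state:
step 1: x = -11
step 2: x = -11
step 3: x = -4
step 4: x = 3
step 5: x = 3
step 6: x = -4
The first disagreement with the trace is at step 3, where the value should be x = -4.

step 3, x = -4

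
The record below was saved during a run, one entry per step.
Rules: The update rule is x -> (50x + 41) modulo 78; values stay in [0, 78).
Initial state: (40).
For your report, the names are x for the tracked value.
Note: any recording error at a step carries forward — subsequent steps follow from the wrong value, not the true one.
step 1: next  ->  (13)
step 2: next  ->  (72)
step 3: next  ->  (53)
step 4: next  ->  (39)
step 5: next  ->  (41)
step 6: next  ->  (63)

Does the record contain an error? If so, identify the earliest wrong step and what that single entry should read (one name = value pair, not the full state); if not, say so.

Recomputing the run from the initial state:
step 1: x = 13
step 2: x = 67
step 3: x = 37
step 4: x = 19
step 5: x = 55
step 6: x = 61
The first disagreement with the record is at step 2, where the value should be x = 67.

step 2, x = 67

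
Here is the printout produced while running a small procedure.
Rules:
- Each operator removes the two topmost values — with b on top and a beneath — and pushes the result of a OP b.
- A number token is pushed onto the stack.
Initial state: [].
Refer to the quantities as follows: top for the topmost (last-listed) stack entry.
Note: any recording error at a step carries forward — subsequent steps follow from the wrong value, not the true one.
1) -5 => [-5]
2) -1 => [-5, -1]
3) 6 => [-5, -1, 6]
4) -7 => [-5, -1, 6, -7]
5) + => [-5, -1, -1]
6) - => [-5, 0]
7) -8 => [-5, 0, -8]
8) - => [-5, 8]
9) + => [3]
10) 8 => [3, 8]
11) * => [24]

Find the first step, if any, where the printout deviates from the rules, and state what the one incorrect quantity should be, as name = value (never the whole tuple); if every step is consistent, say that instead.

no error

step 1: push -5: top = -5 -> exactly as logged
step 2: push -1: top = -1 -> exactly as logged
step 3: push 6: top = 6 -> checks out
step 4: push -7: top = -7 -> consistent with the printout
step 5: 6 + -7 = -1 -> same as recorded
step 6: -1 - -1 = 0 -> consistent with the printout
step 7: push -8: top = -8 -> confirmed correct
step 8: 0 - -8 = 8 -> no discrepancy
step 9: -5 + 8 = 3 -> agrees with the printout
step 10: push 8: top = 8 -> consistent with the printout
step 11: 3 * 8 = 24 -> checks out
All entries verified; no error found.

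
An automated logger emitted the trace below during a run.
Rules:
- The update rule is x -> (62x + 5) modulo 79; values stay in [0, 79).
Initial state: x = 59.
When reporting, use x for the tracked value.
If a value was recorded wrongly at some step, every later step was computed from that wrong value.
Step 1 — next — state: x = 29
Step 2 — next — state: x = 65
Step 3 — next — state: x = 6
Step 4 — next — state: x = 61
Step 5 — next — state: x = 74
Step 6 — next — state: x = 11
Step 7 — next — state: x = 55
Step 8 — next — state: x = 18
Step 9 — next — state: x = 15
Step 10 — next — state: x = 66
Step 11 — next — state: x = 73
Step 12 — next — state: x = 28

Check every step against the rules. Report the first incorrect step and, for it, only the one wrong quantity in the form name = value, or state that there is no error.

Recomputing the run from the initial state:
step 1: x = 29
step 2: x = 65
step 3: x = 6
step 4: x = 61
step 5: x = 74
step 6: x = 11
step 7: x = 55
step 8: x = 18
step 9: x = 15
step 10: x = 66
step 11: x = 68
step 12: x = 34
The first disagreement with the trace is at step 11, where the value should be x = 68.

step 11, x = 68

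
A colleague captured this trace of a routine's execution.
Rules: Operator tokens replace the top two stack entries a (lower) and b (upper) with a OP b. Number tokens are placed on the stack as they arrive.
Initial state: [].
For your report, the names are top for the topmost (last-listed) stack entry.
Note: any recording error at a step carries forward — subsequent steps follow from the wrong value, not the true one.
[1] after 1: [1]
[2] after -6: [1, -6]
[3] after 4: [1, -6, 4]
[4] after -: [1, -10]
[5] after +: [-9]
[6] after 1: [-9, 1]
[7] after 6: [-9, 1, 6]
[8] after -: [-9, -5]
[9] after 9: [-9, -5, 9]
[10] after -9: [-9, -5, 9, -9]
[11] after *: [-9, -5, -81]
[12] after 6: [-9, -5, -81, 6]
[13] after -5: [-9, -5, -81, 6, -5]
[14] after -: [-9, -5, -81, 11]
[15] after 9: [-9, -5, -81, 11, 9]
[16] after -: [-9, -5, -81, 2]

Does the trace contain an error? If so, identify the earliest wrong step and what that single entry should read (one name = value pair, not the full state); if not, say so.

1. push 1: top = 1 (exactly as logged)
2. push -6: top = -6 (confirmed correct)
3. push 4: top = 4 (confirmed correct)
4. -6 - 4 = -10 (consistent with the trace)
5. 1 + -10 = -9 (confirmed correct)
6. push 1: top = 1 (matches)
7. push 6: top = 6 (in agreement)
8. 1 - 6 = -5 (no discrepancy)
9. push 9: top = 9 (consistent with the trace)
10. push -9: top = -9 (checks out)
11. 9 * -9 = -81 (confirmed correct)
12. push 6: top = 6 (confirmed correct)
13. push -5: top = -5 (agrees with the trace)
14. 6 - -5 = 11 (consistent with the trace)
15. push 9: top = 9 (same as recorded)
16. 11 - 9 = 2 (checks out)
The whole run recomputes cleanly — no discrepancies.

no error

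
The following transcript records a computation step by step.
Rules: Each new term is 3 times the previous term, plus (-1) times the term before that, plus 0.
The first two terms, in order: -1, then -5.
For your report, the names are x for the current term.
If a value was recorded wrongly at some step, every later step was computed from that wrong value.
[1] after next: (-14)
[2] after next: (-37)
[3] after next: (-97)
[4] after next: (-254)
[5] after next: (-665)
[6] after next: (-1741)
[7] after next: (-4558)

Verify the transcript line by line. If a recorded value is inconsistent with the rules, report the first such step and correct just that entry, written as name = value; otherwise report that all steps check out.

no error

1. x = 3*(-5) + (-1)*(-1) + (0) = -14 (same as recorded)
2. x = 3*(-14) + (-1)*(-5) + (0) = -37 (in agreement)
3. x = 3*(-37) + (-1)*(-14) + (0) = -97 (consistent with the transcript)
4. x = 3*(-97) + (-1)*(-37) + (0) = -254 (no discrepancy)
5. x = 3*(-254) + (-1)*(-97) + (0) = -665 (matches)
6. x = 3*(-665) + (-1)*(-254) + (0) = -1741 (consistent with the transcript)
7. x = 3*(-1741) + (-1)*(-665) + (0) = -4558 (same as recorded)
The recomputation confirms every line.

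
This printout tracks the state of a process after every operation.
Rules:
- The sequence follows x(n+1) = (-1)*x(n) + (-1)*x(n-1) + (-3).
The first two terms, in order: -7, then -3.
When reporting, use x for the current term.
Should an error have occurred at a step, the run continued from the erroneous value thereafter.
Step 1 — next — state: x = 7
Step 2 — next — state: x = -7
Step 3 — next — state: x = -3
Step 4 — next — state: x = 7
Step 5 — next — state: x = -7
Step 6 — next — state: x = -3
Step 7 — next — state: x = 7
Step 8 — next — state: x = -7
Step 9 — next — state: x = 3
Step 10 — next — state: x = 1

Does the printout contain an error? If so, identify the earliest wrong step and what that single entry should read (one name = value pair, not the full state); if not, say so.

1. x = -1*(-3) + (-1)*(-7) + (-3) = 7 (in agreement)
2. x = -1*(7) + (-1)*(-3) + (-3) = -7 (confirmed correct)
3. x = -1*(-7) + (-1)*(7) + (-3) = -3 (checks out)
4. x = -1*(-3) + (-1)*(-7) + (-3) = 7 (in agreement)
5. x = -1*(7) + (-1)*(-3) + (-3) = -7 (verified)
6. x = -1*(-7) + (-1)*(7) + (-3) = -3 (consistent with the printout)
7. x = -1*(-3) + (-1)*(-7) + (-3) = 7 (exactly as logged)
8. x = -1*(7) + (-1)*(-3) + (-3) = -7 (no discrepancy)
9. x = -1*(-7) + (-1)*(7) + (-3) = -3 (the printout disagrees here)
Conclusion: step 9 carries the first error; the entry should be x = -3.

step 9, x = -3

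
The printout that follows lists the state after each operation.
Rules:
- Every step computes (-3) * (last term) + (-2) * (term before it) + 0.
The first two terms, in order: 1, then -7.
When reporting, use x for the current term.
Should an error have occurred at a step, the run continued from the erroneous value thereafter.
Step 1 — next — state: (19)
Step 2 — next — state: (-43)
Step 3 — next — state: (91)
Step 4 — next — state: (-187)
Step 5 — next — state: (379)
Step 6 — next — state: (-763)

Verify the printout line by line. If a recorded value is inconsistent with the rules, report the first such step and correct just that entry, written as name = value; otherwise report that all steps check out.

no error

1. x = -3*(-7) + (-2)*(1) + (0) = 19 (checks out)
2. x = -3*(19) + (-2)*(-7) + (0) = -43 (consistent with the printout)
3. x = -3*(-43) + (-2)*(19) + (0) = 91 (in agreement)
4. x = -3*(91) + (-2)*(-43) + (0) = -187 (consistent with the printout)
5. x = -3*(-187) + (-2)*(91) + (0) = 379 (consistent with the printout)
6. x = -3*(379) + (-2)*(-187) + (0) = -763 (exactly as logged)
No step deviates from the rules.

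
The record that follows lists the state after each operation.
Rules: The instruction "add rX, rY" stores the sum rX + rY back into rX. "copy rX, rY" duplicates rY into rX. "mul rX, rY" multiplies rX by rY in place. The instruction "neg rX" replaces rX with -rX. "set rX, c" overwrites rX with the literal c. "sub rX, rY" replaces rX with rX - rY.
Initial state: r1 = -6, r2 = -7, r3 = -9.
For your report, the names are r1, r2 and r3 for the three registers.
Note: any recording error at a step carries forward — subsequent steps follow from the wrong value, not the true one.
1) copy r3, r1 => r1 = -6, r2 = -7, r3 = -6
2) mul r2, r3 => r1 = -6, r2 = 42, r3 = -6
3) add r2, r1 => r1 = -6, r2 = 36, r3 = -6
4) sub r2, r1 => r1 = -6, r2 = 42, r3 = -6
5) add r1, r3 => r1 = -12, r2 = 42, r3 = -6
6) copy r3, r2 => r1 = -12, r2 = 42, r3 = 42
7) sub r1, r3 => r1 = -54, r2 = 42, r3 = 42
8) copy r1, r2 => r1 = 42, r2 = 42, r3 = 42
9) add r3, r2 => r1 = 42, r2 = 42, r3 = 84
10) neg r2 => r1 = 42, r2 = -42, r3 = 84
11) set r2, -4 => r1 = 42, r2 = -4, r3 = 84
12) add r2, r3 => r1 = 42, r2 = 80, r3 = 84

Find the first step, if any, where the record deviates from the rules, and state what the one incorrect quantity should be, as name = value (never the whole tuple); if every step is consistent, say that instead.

no error

Step 1: r3 = -6 — verified.
Step 2: r2 = -7 * -6 = 42 — agrees with the record.
Step 3: r2 = 42 + -6 = 36 — exactly as logged.
Step 4: r2 = 36 - -6 = 42 — matches.
Step 5: r1 = -6 + -6 = -12 — verified.
Step 6: r3 = 42 — consistent with the record.
Step 7: r1 = -12 - 42 = -54 — no discrepancy.
Step 8: r1 = 42 — confirmed correct.
Step 9: r3 = 42 + 42 = 84 — verified.
Step 10: r2 = -(42) = -42 — agrees with the record.
Step 11: r2 = -4 — verified.
Step 12: r2 = -4 + 84 = 80 — checks out.
No step deviates from the rules.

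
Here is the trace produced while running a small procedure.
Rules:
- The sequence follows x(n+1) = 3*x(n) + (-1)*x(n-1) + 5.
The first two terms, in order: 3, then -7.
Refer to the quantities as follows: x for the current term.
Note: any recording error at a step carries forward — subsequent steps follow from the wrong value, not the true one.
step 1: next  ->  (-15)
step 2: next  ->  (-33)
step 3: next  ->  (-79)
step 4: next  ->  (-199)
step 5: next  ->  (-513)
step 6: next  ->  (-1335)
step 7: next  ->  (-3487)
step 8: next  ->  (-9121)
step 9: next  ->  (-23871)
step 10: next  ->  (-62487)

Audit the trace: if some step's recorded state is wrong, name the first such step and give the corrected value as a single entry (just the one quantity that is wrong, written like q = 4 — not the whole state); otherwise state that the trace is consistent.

step 1, x = -19

Step 1: x = 3*(-7) + (-1)*(3) + (5) = -19 — the trace disagrees here.
Step 1 is the first one off; corrected, x = -19.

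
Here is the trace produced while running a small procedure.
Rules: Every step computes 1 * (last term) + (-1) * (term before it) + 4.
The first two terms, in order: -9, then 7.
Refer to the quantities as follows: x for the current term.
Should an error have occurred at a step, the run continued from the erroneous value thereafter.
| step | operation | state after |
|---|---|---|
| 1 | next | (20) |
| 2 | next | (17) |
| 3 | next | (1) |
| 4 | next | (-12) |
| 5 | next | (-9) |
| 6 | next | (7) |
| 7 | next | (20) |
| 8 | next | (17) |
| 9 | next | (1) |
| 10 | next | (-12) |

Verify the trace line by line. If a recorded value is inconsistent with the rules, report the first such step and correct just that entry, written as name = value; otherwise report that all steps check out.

no error

Step 1: x = 1*(7) + (-1)*(-9) + (4) = 20 — checks out.
Step 2: x = 1*(20) + (-1)*(7) + (4) = 17 — exactly as logged.
Step 3: x = 1*(17) + (-1)*(20) + (4) = 1 — consistent with the trace.
Step 4: x = 1*(1) + (-1)*(17) + (4) = -12 — checks out.
Step 5: x = 1*(-12) + (-1)*(1) + (4) = -9 — exactly as logged.
Step 6: x = 1*(-9) + (-1)*(-12) + (4) = 7 — verified.
Step 7: x = 1*(7) + (-1)*(-9) + (4) = 20 — agrees with the trace.
Step 8: x = 1*(20) + (-1)*(7) + (4) = 17 — in agreement.
Step 9: x = 1*(17) + (-1)*(20) + (4) = 1 — in agreement.
Step 10: x = 1*(1) + (-1)*(17) + (4) = -12 — same as recorded.
The whole run recomputes cleanly — no discrepancies.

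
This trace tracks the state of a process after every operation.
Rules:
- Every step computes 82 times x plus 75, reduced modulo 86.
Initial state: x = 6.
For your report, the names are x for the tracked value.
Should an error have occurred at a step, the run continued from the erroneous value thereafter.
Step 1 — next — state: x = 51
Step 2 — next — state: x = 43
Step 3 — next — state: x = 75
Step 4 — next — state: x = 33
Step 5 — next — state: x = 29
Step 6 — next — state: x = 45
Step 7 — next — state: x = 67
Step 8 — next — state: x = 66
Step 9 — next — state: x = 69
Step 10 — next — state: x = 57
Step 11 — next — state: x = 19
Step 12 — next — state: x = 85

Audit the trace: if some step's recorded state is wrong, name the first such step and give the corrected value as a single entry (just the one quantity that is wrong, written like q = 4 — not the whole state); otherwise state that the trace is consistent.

Step 1: x = (82*6 + 75) mod 86 = 51 — verified.
Step 2: x = (82*51 + 75) mod 86 = 43 — consistent with the trace.
Step 3: x = (82*43 + 75) mod 86 = 75 — checks out.
Step 4: x = (82*75 + 75) mod 86 = 33 — in agreement.
Step 5: x = (82*33 + 75) mod 86 = 29 — in agreement.
Step 6: x = (82*29 + 75) mod 86 = 45 — verified.
Step 7: x = (82*45 + 75) mod 86 = 67 — checks out.
Step 8: x = (82*67 + 75) mod 86 = 65 — first mismatch against the trace.
Conclusion: step 8 carries the first error; the entry should be x = 65.

step 8, x = 65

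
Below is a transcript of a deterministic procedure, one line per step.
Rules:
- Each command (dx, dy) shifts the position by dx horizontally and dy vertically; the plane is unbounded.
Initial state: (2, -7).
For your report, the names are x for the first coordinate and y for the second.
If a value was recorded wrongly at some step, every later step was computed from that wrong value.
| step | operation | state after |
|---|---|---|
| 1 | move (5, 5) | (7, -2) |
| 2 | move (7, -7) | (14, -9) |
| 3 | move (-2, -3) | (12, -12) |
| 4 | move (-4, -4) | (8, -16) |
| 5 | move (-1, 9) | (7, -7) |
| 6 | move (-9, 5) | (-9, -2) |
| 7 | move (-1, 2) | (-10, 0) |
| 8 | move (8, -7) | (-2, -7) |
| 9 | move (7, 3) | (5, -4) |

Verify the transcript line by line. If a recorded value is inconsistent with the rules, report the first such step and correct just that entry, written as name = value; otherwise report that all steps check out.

step 6, x = -2

1. x = 2 + (5) = 7, y = -7 + (5) = -2 (verified)
2. x = 7 + (7) = 14, y = -2 + (-7) = -9 (no discrepancy)
3. x = 14 + (-2) = 12, y = -9 + (-3) = -12 (same as recorded)
4. x = 12 + (-4) = 8, y = -12 + (-4) = -16 (no discrepancy)
5. x = 8 + (-1) = 7, y = -16 + (9) = -7 (exactly as logged)
6. x = 7 + (-9) = -2, y = -7 + (5) = -2 (the transcript has a different value)
Step 6 is the first one off; corrected, x = -2.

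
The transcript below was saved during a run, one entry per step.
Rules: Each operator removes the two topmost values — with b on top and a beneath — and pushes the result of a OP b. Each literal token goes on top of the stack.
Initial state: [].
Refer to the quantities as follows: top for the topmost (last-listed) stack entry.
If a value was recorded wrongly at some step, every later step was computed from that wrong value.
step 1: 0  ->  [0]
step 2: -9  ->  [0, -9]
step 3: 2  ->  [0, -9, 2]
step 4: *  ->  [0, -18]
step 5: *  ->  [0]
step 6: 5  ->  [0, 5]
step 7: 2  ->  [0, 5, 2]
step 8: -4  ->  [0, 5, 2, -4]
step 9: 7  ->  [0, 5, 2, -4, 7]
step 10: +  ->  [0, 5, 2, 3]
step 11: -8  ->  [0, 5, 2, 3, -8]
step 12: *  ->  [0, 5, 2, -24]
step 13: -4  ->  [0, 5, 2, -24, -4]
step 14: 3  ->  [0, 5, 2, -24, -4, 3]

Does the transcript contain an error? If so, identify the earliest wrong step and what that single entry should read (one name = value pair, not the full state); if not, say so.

no error

step 1: push 0: top = 0 -> agrees with the transcript
step 2: push -9: top = -9 -> consistent with the transcript
step 3: push 2: top = 2 -> in agreement
step 4: -9 * 2 = -18 -> consistent with the transcript
step 5: 0 * -18 = 0 -> in agreement
step 6: push 5: top = 5 -> matches
step 7: push 2: top = 2 -> checks out
step 8: push -4: top = -4 -> agrees with the transcript
step 9: push 7: top = 7 -> matches
step 10: -4 + 7 = 3 -> matches
step 11: push -8: top = -8 -> verified
step 12: 3 * -8 = -24 -> matches
step 13: push -4: top = -4 -> no discrepancy
step 14: push 3: top = 3 -> in agreement
All steps check out; nothing to correct.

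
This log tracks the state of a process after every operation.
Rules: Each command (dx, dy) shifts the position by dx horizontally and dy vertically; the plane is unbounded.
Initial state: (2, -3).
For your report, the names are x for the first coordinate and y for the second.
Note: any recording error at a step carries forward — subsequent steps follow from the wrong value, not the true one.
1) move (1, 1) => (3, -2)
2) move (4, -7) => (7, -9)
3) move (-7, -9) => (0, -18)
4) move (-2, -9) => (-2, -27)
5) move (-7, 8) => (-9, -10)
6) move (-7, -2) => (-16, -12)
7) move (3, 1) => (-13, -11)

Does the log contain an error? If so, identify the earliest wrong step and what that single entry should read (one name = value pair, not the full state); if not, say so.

1. x = 2 + (1) = 3, y = -3 + (1) = -2 (verified)
2. x = 3 + (4) = 7, y = -2 + (-7) = -9 (exactly as logged)
3. x = 7 + (-7) = 0, y = -9 + (-9) = -18 (consistent with the log)
4. x = 0 + (-2) = -2, y = -18 + (-9) = -27 (checks out)
5. x = -2 + (-7) = -9, y = -27 + (8) = -19 (not what was recorded)
The earliest wrong entry is at step 5: it should read y = -19.

step 5, y = -19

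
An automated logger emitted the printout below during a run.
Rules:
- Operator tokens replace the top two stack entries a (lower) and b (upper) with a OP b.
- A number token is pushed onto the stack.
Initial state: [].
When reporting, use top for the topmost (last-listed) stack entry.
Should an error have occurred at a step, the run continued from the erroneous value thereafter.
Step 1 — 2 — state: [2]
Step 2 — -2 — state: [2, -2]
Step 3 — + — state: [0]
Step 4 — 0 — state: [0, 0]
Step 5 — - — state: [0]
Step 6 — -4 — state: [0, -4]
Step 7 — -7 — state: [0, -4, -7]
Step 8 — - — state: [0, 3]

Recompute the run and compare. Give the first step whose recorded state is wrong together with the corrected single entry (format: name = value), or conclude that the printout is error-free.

no error

Recomputing the run from the initial state:
step 1: [2]
step 2: [2, -2]
step 3: [0]
step 4: [0, 0]
step 5: [0]
step 6: [0, -4]
step 7: [0, -4, -7]
step 8: [0, 3]
This matches the printout at every step.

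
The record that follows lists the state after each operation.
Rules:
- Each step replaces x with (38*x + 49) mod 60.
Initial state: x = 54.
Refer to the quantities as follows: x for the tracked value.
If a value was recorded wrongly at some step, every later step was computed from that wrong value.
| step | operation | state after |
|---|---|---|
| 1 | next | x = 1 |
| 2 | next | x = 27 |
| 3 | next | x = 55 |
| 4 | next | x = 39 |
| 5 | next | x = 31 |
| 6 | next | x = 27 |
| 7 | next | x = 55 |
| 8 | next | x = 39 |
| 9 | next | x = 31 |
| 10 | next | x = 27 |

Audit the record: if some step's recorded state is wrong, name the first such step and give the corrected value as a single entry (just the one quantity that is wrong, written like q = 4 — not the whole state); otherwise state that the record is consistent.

Recomputing the run from the initial state:
step 1: x = 1
step 2: x = 27
step 3: x = 55
step 4: x = 39
step 5: x = 31
step 6: x = 27
step 7: x = 55
step 8: x = 39
step 9: x = 31
step 10: x = 27
This matches the record at every step.

no error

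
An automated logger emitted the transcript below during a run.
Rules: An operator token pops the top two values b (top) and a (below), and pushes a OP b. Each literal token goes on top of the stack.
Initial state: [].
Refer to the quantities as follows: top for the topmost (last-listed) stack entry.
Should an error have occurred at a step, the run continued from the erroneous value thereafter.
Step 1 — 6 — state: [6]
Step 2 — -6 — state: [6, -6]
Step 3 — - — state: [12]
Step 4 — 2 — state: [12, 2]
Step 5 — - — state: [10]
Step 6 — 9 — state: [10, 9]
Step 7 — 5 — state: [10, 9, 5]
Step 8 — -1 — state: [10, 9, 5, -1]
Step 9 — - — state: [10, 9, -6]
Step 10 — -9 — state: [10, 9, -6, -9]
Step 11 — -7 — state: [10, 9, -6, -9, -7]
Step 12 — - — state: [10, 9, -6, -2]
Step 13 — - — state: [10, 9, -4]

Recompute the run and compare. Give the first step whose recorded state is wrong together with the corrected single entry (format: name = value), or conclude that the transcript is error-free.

Step 1: push 6: top = 6 — same as recorded.
Step 2: push -6: top = -6 — consistent with the transcript.
Step 3: 6 - -6 = 12 — consistent with the transcript.
Step 4: push 2: top = 2 — confirmed correct.
Step 5: 12 - 2 = 10 — consistent with the transcript.
Step 6: push 9: top = 9 — confirmed correct.
Step 7: push 5: top = 5 — no discrepancy.
Step 8: push -1: top = -1 — consistent with the transcript.
Step 9: 5 - -1 = 6 — the entry is off here.
First incorrect step: 9; the correct value is top = 6.

step 9, top = 6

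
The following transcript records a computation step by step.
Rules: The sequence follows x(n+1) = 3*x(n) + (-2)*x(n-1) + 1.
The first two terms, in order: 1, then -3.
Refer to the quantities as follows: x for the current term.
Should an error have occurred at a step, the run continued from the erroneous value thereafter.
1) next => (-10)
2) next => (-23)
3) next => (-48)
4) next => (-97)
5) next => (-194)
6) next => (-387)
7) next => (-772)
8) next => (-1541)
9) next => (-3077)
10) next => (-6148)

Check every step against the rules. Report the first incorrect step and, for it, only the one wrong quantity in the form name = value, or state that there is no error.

1. x = 3*(-3) + (-2)*(1) + (1) = -10 (consistent with the transcript)
2. x = 3*(-10) + (-2)*(-3) + (1) = -23 (confirmed correct)
3. x = 3*(-23) + (-2)*(-10) + (1) = -48 (confirmed correct)
4. x = 3*(-48) + (-2)*(-23) + (1) = -97 (agrees with the transcript)
5. x = 3*(-97) + (-2)*(-48) + (1) = -194 (in agreement)
6. x = 3*(-194) + (-2)*(-97) + (1) = -387 (exactly as logged)
7. x = 3*(-387) + (-2)*(-194) + (1) = -772 (in agreement)
8. x = 3*(-772) + (-2)*(-387) + (1) = -1541 (verified)
9. x = 3*(-1541) + (-2)*(-772) + (1) = -3078 (the transcript disagrees here)
That makes step 9 the first incorrect line — x = -3078 is what it should show.

step 9, x = -3078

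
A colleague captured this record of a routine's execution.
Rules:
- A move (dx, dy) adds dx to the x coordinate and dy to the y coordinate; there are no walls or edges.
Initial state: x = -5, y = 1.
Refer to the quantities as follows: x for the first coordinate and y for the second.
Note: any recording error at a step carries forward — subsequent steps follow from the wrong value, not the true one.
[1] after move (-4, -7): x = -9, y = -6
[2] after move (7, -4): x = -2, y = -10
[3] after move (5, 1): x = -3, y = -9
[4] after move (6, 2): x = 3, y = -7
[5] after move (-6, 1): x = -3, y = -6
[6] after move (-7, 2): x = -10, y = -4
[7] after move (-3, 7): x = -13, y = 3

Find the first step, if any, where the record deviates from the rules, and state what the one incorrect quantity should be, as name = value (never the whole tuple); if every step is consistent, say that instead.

1. x = -5 + (-4) = -9, y = 1 + (-7) = -6 (same as recorded)
2. x = -9 + (7) = -2, y = -6 + (-4) = -10 (consistent with the record)
3. x = -2 + (5) = 3, y = -10 + (1) = -9 (the record disagrees here)
Conclusion: step 3 carries the first error; the entry should be x = 3.

step 3, x = 3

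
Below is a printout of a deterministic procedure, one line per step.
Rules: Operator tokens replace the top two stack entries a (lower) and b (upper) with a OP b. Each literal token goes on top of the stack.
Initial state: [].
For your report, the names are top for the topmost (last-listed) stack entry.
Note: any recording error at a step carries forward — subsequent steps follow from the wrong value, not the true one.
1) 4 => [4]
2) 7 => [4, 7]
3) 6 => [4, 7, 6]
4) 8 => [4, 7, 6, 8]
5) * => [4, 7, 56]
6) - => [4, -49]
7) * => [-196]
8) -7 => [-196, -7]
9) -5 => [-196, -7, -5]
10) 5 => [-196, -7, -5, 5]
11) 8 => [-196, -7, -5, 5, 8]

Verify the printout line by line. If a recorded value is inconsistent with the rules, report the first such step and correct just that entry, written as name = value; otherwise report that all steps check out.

step 5, top = 48

1. push 4: top = 4 (verified)
2. push 7: top = 7 (verified)
3. push 6: top = 6 (same as recorded)
4. push 8: top = 8 (agrees with the printout)
5. 6 * 8 = 48 (the printout disagrees here)
The audit stops at step 5: the recorded entry is wrong and should be top = 48.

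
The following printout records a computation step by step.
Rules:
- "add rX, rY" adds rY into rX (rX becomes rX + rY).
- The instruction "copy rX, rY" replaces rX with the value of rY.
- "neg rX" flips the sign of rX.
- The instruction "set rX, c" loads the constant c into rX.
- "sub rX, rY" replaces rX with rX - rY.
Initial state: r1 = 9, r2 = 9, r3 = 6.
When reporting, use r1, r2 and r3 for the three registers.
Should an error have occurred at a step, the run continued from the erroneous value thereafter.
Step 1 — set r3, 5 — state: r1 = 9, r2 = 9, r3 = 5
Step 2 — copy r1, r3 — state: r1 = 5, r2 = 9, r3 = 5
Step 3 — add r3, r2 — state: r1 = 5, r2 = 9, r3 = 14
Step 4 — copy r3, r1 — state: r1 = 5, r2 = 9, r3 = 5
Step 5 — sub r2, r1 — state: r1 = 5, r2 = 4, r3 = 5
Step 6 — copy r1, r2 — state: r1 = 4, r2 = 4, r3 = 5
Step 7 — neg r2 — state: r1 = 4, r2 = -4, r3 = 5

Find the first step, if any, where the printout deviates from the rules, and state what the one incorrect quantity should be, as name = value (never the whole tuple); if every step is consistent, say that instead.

1. r3 = 5 (verified)
2. r1 = 5 (consistent with the printout)
3. r3 = 5 + 9 = 14 (exactly as logged)
4. r3 = 5 (checks out)
5. r2 = 9 - 5 = 4 (confirmed correct)
6. r1 = 4 (exactly as logged)
7. r2 = -(4) = -4 (checks out)
Every step is consistent.

no error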